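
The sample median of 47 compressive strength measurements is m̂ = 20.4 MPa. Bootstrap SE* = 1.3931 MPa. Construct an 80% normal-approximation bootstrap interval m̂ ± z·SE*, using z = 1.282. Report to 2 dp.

Margin = 1.282 × 1.3931 = 1.786
Interval: 20.4 ± 1.786

(18.61, 22.19)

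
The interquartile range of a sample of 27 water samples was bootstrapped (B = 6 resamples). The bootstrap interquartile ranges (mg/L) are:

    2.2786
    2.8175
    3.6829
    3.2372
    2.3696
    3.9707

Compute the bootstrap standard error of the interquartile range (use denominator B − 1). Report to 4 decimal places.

SE* = 0.6921

Bootstrap SE is the standard deviation of the 6 replicate interquartile ranges.
Mean of replicates: (2.2786 + 2.8175 + 3.6829 + 3.2372 + 2.3696 + 3.9707) / 6 = 18.35650 / 6 = 3.05942
Sum of squared deviations: (−0.78082)² + (−0.24192)² + (+0.62348)² + (+0.17778)² + (−0.68982)² + (+0.91128)² = 2.39482
Variance = 2.39482 / 5 = 0.47896
SE* = √0.47896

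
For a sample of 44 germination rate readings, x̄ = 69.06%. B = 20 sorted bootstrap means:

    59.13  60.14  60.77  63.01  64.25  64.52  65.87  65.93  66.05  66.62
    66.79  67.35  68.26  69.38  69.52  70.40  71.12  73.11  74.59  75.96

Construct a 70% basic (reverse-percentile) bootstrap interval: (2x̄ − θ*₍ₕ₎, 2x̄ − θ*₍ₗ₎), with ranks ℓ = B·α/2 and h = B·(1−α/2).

(67.00, 77.35)

Percentile endpoints at ranks 3 and 17: θ*₍3₎ = 60.77, θ*₍17₎ = 71.12.
Basic interval reflects these around x̄:
  lower = 2 × 69.06 − 71.12 = 67.00
  upper = 2 × 69.06 − 60.77 = 77.35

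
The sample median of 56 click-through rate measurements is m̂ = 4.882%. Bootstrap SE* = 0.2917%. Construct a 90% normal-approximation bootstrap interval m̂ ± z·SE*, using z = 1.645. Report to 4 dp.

(4.4022, 5.3618)

Margin = 1.645 × 0.2917 = 0.47985
Interval: 4.882 ± 0.47985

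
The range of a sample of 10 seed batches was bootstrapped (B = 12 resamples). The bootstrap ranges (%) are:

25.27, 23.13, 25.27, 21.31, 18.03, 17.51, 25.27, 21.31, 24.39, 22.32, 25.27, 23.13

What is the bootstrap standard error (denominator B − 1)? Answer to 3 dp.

SE* = 2.737

Bootstrap SE is the standard deviation of the 12 replicate ranges.
Mean of replicates: (25.27 + 23.13 + 25.27 + 21.31 + 18.03 + 17.51 + 25.27 + 21.31 + 24.39 + 22.32 + 25.27 + 23.13) / 12 = 272.2100 / 12 = 22.6842
Sum of squared deviations: (+2.5858)² + (+0.4458)² + (+2.5858)² + (−1.3742)² + (−4.6542)² + (−5.1742)² + (+2.5858)² + (−1.3742)² + (+1.7058)² + (−0.3642)² + (+2.5858)² + (+0.4458)² = 82.3961
Variance = 82.3961 / 11 = 7.4906
SE* = √7.4906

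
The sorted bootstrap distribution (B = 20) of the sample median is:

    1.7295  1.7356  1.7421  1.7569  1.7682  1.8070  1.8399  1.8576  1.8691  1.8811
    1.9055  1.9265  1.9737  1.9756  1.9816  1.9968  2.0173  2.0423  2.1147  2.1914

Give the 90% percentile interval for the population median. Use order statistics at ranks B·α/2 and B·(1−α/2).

α = 0.10; lower rank = 20 × 0.050 = 1; upper rank = 20 × 0.950 = 19.
The 1st smallest replicate is 1.7295; the 19th is 2.1147.

(1.7295, 2.1147)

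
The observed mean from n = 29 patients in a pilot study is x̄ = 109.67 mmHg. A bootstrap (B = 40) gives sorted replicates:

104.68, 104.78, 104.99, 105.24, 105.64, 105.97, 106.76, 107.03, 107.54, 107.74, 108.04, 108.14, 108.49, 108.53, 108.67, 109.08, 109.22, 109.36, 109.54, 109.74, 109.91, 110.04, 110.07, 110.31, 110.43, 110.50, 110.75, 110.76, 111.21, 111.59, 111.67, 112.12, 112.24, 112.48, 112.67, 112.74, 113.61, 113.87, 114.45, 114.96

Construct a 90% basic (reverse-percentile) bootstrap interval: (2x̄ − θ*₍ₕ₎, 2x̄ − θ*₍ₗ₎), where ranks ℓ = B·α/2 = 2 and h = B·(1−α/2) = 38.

Percentile endpoints at ranks 2 and 38: θ*₍2₎ = 104.78, θ*₍38₎ = 113.87.
Basic interval reflects these around x̄:
  lower = 2 × 109.67 − 113.87 = 105.47
  upper = 2 × 109.67 − 104.78 = 114.56

(105.47, 114.56)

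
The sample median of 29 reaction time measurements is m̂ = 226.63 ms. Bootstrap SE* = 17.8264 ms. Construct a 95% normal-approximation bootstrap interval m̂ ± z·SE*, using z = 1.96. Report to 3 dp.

Margin = 1.96 × 17.8264 = 34.9397
Interval: 226.63 ± 34.9397

(191.690, 261.570)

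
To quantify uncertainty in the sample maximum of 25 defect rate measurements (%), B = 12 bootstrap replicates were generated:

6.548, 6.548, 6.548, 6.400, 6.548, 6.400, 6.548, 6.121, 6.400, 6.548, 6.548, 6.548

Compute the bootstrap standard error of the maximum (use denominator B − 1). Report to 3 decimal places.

SE* = 0.130

Bootstrap SE is the standard deviation of the 12 replicate maximums.
Mean of replicates: (6.548 + 6.548 + 6.548 + 6.400 + 6.548 + 6.400 + 6.548 + 6.121 + 6.400 + 6.548 + 6.548 + 6.548) / 12 = 77.7050 / 12 = 6.4754
Sum of squared deviations: (+0.0726)² + (+0.0726)² + (+0.0726)² + (−0.0754)² + (+0.0726)² + (−0.0754)² + (+0.0726)² + (−0.3544)² + (−0.0754)² + (+0.0726)² + (+0.0726)² + (+0.0726)² = 0.1848
Variance = 0.1848 / 11 = 0.0168
SE* = √0.0168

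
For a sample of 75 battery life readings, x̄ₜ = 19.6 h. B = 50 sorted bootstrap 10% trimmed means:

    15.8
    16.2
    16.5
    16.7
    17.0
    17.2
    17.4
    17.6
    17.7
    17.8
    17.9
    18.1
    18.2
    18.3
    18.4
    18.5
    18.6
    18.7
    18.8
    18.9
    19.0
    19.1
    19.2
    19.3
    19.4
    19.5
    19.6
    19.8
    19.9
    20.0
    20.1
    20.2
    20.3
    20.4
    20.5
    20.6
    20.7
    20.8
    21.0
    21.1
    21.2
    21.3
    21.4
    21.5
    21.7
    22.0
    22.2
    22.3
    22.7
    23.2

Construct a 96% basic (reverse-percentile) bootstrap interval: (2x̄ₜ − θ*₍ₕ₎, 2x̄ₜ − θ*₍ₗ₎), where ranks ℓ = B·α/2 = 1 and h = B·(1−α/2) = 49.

Percentile endpoints at ranks 1 and 49: θ*₍1₎ = 15.8, θ*₍49₎ = 22.7.
Basic interval reflects these around x̄ₜ:
  lower = 2 × 19.6 − 22.7 = 16.5
  upper = 2 × 19.6 − 15.8 = 23.4

(16.5, 23.4)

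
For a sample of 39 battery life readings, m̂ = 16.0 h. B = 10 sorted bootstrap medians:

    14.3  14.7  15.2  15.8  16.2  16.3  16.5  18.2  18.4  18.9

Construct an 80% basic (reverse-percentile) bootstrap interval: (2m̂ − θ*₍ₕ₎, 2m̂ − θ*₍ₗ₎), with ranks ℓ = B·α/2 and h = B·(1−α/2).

(13.6, 17.7)

Percentile endpoints at ranks 1 and 9: θ*₍1₎ = 14.3, θ*₍9₎ = 18.4.
Basic interval reflects these around m̂:
  lower = 2 × 16.0 − 18.4 = 13.6
  upper = 2 × 16.0 − 14.3 = 17.7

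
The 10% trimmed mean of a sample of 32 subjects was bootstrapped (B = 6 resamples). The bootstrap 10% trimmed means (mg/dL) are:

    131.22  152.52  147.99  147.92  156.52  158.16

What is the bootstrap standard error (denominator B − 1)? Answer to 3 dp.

SE* = 9.707

Bootstrap SE is the standard deviation of the 6 replicate 10% trimmed means.
Mean of replicates: (131.22 + 152.52 + 147.99 + 147.92 + 156.52 + 158.16) / 6 = 894.3300 / 6 = 149.0550
Sum of squared deviations: (−17.8350)² + (+3.4650)² + (−1.0650)² + (−1.1350)² + (+7.4650)² + (+9.1050)² = 471.1432
Variance = 471.1432 / 5 = 94.2286
SE* = √94.2286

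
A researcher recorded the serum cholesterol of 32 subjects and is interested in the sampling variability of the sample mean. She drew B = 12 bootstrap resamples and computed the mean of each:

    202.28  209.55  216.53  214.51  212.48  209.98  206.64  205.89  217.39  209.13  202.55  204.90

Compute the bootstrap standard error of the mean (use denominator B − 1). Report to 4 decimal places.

SE* = 5.1207

Bootstrap SE is the standard deviation of the 12 replicate means.
Mean of replicates: (202.28 + 209.55 + 216.53 + 214.51 + 212.48 + 209.98 + 206.64 + 205.89 + 217.39 + 209.13 + 202.55 + 204.90) / 12 = 2511.83000 / 12 = 209.31917
Sum of squared deviations: (−7.03917)² + (+0.23083)² + (+7.21083)² + (+5.19083)² + (+3.16083)² + (+0.66083)² + (−2.67917)² + (−3.42917)² + (+8.07083)² + (−0.18917)² + (−6.76917)² + (−4.41917)² = 288.43349
Variance = 288.43349 / 11 = 26.22123
SE* = √26.22123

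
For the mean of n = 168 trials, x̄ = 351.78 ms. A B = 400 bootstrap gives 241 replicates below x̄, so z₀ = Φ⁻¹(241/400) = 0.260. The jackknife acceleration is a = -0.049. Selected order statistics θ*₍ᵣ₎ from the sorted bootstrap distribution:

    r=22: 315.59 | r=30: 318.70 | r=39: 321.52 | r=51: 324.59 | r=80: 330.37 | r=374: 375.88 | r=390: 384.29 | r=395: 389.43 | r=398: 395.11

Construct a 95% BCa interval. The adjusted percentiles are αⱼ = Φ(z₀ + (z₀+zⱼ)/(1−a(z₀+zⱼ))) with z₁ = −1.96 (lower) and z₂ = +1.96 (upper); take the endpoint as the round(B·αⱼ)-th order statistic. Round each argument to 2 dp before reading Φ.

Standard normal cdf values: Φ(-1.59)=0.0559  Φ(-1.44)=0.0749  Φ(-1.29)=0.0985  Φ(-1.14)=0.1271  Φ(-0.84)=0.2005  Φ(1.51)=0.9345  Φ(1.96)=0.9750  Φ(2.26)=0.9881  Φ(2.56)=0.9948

Lower: z₀ + z₁ = 0.260 + (-1.960) = -1.700; 1 − a(z₀+z₁) = 1 − (-0.049)(-1.700) = 0.9167; argument = 0.260 + (-1.700)/0.9167 = -1.5945 → -1.59.
α₁ = Φ(-1.59) = 0.0559; rank = round(400 × 0.0559) = 22; θ*₍22₎ = 315.59.
Upper: z₀ + z₂ = 2.220; 1 − a(z₀+z₂) = 1.1088; argument = 2.2622 → 2.26; α₂ = 0.9881; rank = 395; θ*₍395₎ = 389.43.

(315.59, 389.43)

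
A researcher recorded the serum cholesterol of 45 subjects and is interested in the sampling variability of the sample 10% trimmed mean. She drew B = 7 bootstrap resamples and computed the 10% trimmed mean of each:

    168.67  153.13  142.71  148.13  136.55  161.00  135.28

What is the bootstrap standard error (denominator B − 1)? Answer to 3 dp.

SE* = 12.454

Bootstrap SE is the standard deviation of the 7 replicate 10% trimmed means.
Mean of replicates: (168.67 + 153.13 + 142.71 + 148.13 + 136.55 + 161.00 + 135.28) / 7 = 1045.4700 / 7 = 149.3529
Sum of squared deviations: (+19.3171)² + (+3.7771)² + (−6.6429)² + (−1.2229)² + (−12.8029)² + (+11.6471)² + (−14.0729)² = 930.6561
Variance = 930.6561 / 6 = 155.1094
SE* = √155.1094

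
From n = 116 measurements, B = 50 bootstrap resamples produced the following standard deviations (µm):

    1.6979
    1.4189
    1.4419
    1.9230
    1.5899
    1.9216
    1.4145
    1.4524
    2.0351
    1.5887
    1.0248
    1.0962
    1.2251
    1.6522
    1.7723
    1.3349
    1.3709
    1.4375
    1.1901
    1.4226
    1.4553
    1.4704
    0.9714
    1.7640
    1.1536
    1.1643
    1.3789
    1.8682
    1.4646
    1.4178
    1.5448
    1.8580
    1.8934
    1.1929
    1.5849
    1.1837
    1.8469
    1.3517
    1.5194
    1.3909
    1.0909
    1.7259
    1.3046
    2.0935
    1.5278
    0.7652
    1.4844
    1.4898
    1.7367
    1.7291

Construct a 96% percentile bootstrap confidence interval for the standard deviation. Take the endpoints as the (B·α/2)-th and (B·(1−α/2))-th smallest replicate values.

Sorted replicates: 0.7652, 0.9714, 1.0248, 1.0909, 1.0962, 1.1536, 1.1643, 1.1837, 1.1901, 1.1929, 1.2251, 1.3046, 1.3349, 1.3517, 1.3709, 1.3789, 1.3909, 1.4145, 1.4178, 1.4189, 1.4226, 1.4375, 1.4419, 1.4524, 1.4553, 1.4646, 1.4704, 1.4844, 1.4898, 1.5194, 1.5278, 1.5448, 1.5849, 1.5887, 1.5899, 1.6522, 1.6979, 1.7259, 1.7291, 1.7367, 1.7640, 1.7723, 1.8469, 1.8580, 1.8682, 1.8934, 1.9216, 1.9230, 2.0351, 2.0935
α = 0.04; lower rank = 50 × 0.020 = 1; upper rank = 50 × 0.980 = 49.
The 1st smallest replicate is 0.7652; the 49th is 2.0351.

(0.7652, 2.0351)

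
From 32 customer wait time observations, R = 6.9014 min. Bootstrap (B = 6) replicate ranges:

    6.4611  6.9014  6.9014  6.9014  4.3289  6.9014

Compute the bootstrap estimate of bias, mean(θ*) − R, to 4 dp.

mean(θ*) = (6.4611 + 6.9014 + 6.9014 + 6.9014 + 4.3289 + 6.9014) / 6 = 6.39927
bias = 6.39927 − 6.9014

bias = −0.5021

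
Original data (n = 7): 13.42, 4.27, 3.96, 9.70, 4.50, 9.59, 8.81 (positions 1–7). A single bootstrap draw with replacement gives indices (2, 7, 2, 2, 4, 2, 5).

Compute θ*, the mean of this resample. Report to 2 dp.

θ* = 5.73

Resample values: 4.27, 8.81, 4.27, 4.27, 9.70, 4.27, 4.50.
Mean = (4.27 + 8.81 + 4.27 + 4.27 + 9.70 + 4.27 + 4.50) / 7 = 40.090 / 7 = 5.73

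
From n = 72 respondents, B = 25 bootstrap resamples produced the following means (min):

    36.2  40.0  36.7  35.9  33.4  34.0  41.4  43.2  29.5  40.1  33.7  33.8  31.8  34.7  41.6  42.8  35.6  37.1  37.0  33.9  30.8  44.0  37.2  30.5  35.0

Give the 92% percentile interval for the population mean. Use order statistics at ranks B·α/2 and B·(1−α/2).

(29.5, 43.2)

Sorted replicates: 29.5, 30.5, 30.8, 31.8, 33.4, 33.7, 33.8, 33.9, 34.0, 34.7, 35.0, 35.6, 35.9, 36.2, 36.7, 37.0, 37.1, 37.2, 40.0, 40.1, 41.4, 41.6, 42.8, 43.2, 44.0
α = 0.08; lower rank = 25 × 0.040 = 1; upper rank = 25 × 0.960 = 24.
The 1st smallest replicate is 29.5; the 24th is 43.2.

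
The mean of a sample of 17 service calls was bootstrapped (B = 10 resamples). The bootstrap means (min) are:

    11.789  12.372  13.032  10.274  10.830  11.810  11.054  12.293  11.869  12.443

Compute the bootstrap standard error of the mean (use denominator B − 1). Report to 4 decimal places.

SE* = 0.8385

Bootstrap SE is the standard deviation of the 10 replicate means.
Mean of replicates: (11.789 + 12.372 + 13.032 + 10.274 + 10.830 + 11.810 + 11.054 + 12.293 + 11.869 + 12.443) / 10 = 117.76600 / 10 = 11.77660
Sum of squared deviations: (+0.01240)² + (+0.59540)² + (+1.25540)² + (−1.50260)² + (−0.94660)² + (+0.03340)² + (−0.72260)² + (+0.51640)² + (+0.09240)² + (+0.66640)² = 6.32710
Variance = 6.32710 / 9 = 0.70301
SE* = √0.70301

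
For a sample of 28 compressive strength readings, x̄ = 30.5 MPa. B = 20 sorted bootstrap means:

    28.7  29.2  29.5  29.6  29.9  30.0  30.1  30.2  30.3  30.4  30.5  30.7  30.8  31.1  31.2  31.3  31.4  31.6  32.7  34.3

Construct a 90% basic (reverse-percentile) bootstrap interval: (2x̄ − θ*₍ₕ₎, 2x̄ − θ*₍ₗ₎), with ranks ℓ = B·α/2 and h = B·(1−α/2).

(28.3, 32.3)

Percentile endpoints at ranks 1 and 19: θ*₍1₎ = 28.7, θ*₍19₎ = 32.7.
Basic interval reflects these around x̄:
  lower = 2 × 30.5 − 32.7 = 28.3
  upper = 2 × 30.5 − 28.7 = 32.3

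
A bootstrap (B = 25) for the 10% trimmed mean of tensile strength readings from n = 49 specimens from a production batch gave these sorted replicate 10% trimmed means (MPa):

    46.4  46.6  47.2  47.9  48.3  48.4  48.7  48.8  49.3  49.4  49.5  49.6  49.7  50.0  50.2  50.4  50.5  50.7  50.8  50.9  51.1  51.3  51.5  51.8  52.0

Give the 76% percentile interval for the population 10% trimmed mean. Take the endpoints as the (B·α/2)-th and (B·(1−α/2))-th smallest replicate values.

α = 0.24; lower rank = 25 × 0.120 = 3; upper rank = 25 × 0.880 = 22.
The 3rd smallest replicate is 47.2; the 22nd is 51.3.

(47.2, 51.3)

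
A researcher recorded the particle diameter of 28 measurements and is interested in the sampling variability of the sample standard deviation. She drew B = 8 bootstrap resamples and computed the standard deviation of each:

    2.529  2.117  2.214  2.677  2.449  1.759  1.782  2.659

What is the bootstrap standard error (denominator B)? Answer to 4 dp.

Bootstrap SE is the standard deviation of the 8 replicate standard deviations.
Mean of replicates: (2.529 + 2.117 + 2.214 + 2.677 + 2.449 + 1.759 + 1.782 + 2.659) / 8 = 18.18600 / 8 = 2.27325
Sum of squared deviations: (+0.25575)² + (−0.15625)² + (−0.05925)² + (+0.40375)² + (+0.17575)² + (−0.51425)² + (−0.49125)² + (+0.38575)² = 0.94182
Variance = 0.94182 / 8 = 0.11773
SE* = √0.11773

SE* = 0.3431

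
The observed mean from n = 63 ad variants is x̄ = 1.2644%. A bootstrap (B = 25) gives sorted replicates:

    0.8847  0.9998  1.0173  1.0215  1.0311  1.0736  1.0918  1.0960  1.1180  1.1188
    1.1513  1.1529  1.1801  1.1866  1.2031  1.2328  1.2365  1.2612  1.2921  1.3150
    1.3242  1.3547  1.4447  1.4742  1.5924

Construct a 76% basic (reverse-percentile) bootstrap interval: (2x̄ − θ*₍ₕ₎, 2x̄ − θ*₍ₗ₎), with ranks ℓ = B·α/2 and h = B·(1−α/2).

(1.1741, 1.5115)

Percentile endpoints at ranks 3 and 22: θ*₍3₎ = 1.0173, θ*₍22₎ = 1.3547.
Basic interval reflects these around x̄:
  lower = 2 × 1.2644 − 1.3547 = 1.1741
  upper = 2 × 1.2644 − 1.0173 = 1.5115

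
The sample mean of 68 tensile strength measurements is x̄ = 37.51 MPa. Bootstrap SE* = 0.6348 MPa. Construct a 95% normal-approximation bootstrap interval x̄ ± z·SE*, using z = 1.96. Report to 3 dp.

Margin = 1.96 × 0.6348 = 1.2442
Interval: 37.51 ± 1.2442

(36.266, 38.754)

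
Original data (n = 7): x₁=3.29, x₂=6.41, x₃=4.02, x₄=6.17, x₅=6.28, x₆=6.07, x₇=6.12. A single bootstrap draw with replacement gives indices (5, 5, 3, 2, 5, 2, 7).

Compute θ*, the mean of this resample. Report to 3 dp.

θ* = 5.971

Resample values: 6.28, 6.28, 4.02, 6.41, 6.28, 6.41, 6.12.
Mean = (6.28 + 6.28 + 4.02 + 6.41 + 6.28 + 6.41 + 6.12) / 7 = 41.800 / 7 = 5.971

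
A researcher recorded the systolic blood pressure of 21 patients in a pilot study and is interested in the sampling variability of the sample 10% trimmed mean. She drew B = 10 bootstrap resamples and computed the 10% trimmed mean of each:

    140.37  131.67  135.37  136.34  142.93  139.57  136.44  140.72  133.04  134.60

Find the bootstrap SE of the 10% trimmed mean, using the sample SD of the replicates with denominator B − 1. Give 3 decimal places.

SE* = 3.653

Bootstrap SE is the standard deviation of the 10 replicate 10% trimmed means.
Mean of replicates: (140.37 + 131.67 + 135.37 + 136.34 + 142.93 + 139.57 + 136.44 + 140.72 + 133.04 + 134.60) / 10 = 1371.0500 / 10 = 137.1050
Sum of squared deviations: (+3.2650)² + (−5.4350)² + (−1.7350)² + (−0.7650)² + (+5.8250)² + (+2.4650)² + (−0.6650)² + (+3.6150)² + (−4.0650)² + (−2.5050)² = 120.1115
Variance = 120.1115 / 9 = 13.3457
SE* = √13.3457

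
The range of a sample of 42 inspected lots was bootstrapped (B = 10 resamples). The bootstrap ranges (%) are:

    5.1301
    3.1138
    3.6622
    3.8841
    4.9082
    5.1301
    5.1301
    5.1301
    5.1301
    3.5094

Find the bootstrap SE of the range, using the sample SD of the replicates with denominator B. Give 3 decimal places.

Bootstrap SE is the standard deviation of the 10 replicate ranges.
Mean of replicates: (5.1301 + 3.1138 + 3.6622 + 3.8841 + 4.9082 + 5.1301 + 5.1301 + 5.1301 + 5.1301 + 3.5094) / 10 = 44.72820 / 10 = 4.47282
Sum of squared deviations: (+0.65728)² + (−1.35902)² + (−0.81062)² + (−0.58872)² + (+0.43538)² + (+0.65728)² + (+0.65728)² + (+0.65728)² + (+0.65728)² + (−0.96342)² = 6.12845
Variance = 6.12845 / 10 = 0.61285
SE* = √0.61285

SE* = 0.783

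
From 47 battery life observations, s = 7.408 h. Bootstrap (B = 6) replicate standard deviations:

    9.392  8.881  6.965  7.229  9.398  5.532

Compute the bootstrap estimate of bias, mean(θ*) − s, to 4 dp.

bias = +0.4915

mean(θ*) = (9.392 + 8.881 + 6.965 + 7.229 + 9.398 + 5.532) / 6 = 7.89950
bias = 7.89950 − 7.408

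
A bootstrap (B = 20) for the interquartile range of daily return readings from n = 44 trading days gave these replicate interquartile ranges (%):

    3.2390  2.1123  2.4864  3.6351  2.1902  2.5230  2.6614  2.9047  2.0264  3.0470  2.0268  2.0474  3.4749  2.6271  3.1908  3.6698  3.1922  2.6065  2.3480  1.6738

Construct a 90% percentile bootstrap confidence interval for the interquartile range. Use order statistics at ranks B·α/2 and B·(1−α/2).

Sorted replicates: 1.6738, 2.0264, 2.0268, 2.0474, 2.1123, 2.1902, 2.3480, 2.4864, 2.5230, 2.6065, 2.6271, 2.6614, 2.9047, 3.0470, 3.1908, 3.1922, 3.2390, 3.4749, 3.6351, 3.6698
α = 0.10; lower rank = 20 × 0.050 = 1; upper rank = 20 × 0.950 = 19.
The 1st smallest replicate is 1.6738; the 19th is 3.6351.

(1.6738, 3.6351)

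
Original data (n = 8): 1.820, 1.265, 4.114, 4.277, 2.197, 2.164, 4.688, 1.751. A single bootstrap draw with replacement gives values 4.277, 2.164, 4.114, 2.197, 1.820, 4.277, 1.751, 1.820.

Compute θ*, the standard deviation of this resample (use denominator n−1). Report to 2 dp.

Mean = 2.8025; sum of squared deviations = 9.8789
s² = 9.8789 / 7 = 1.4113
s = √1.4113 = 1.19

θ* = 1.19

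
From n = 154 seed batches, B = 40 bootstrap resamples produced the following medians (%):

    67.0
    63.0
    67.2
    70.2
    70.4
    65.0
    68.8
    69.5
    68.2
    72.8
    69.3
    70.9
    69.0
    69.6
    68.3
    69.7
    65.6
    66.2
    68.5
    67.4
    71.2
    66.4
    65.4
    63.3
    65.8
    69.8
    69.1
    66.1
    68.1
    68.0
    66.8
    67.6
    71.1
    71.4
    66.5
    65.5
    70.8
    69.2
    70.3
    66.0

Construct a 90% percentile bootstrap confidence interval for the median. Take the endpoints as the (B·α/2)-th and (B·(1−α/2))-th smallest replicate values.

(63.3, 71.2)

Sorted replicates: 63.0, 63.3, 65.0, 65.4, 65.5, 65.6, 65.8, 66.0, 66.1, 66.2, 66.4, 66.5, 66.8, 67.0, 67.2, 67.4, 67.6, 68.0, 68.1, 68.2, 68.3, 68.5, 68.8, 69.0, 69.1, 69.2, 69.3, 69.5, 69.6, 69.7, 69.8, 70.2, 70.3, 70.4, 70.8, 70.9, 71.1, 71.2, 71.4, 72.8
α = 0.10; lower rank = 40 × 0.050 = 2; upper rank = 40 × 0.950 = 38.
The 2nd smallest replicate is 63.3; the 38th is 71.2.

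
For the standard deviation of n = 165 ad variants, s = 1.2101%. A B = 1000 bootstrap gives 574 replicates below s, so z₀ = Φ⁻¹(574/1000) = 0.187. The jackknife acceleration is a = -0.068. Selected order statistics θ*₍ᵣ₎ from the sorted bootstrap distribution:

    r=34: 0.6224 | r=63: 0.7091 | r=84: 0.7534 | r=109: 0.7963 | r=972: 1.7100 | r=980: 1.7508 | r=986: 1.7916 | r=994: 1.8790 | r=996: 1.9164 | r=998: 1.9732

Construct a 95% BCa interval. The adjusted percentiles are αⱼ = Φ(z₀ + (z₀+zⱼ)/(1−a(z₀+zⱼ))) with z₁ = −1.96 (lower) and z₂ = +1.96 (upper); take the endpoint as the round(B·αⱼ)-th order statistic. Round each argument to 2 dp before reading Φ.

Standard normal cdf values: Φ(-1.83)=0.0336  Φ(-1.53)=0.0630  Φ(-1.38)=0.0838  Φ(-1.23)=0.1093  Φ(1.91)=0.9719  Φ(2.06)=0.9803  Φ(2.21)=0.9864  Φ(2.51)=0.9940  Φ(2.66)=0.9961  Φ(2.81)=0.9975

(0.6224, 1.7508)

Lower: z₀ + z₁ = 0.187 + (-1.960) = -1.773; 1 − a(z₀+z₁) = 1 − (-0.068)(-1.773) = 0.8794; argument = 0.187 + (-1.773)/0.8794 = -1.8291 → -1.83.
α₁ = Φ(-1.83) = 0.0336; rank = round(1000 × 0.0336) = 34; θ*₍34₎ = 0.6224.
Upper: z₀ + z₂ = 2.147; 1 − a(z₀+z₂) = 1.1460; argument = 2.0605 → 2.06; α₂ = 0.9803; rank = 980; θ*₍980₎ = 1.7508.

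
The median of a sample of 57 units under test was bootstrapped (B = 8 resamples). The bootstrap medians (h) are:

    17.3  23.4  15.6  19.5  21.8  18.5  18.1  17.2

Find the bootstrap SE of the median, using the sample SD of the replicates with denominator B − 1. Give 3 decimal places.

Bootstrap SE is the standard deviation of the 8 replicate medians.
Mean of replicates: (17.3 + 23.4 + 15.6 + 19.5 + 21.8 + 18.5 + 18.1 + 17.2) / 8 = 151.4000 / 8 = 18.9250
Sum of squared deviations: (−1.6250)² + (+4.4750)² + (−3.3250)² + (+0.5750)² + (+2.8750)² + (−0.4250)² + (−0.8250)² + (−1.7250)² = 46.1550
Variance = 46.1550 / 7 = 6.5936
SE* = √6.5936

SE* = 2.568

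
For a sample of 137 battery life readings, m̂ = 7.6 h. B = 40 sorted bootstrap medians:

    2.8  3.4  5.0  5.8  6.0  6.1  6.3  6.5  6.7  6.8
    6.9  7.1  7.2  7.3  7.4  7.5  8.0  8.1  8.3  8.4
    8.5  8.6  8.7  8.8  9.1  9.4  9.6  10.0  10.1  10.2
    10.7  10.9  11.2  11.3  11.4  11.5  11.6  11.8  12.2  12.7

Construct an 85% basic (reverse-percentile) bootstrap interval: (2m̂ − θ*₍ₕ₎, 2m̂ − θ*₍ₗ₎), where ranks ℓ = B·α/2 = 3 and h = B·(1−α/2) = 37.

Percentile endpoints at ranks 3 and 37: θ*₍3₎ = 5.0, θ*₍37₎ = 11.6.
Basic interval reflects these around m̂:
  lower = 2 × 7.6 − 11.6 = 3.6
  upper = 2 × 7.6 − 5.0 = 10.2

(3.6, 10.2)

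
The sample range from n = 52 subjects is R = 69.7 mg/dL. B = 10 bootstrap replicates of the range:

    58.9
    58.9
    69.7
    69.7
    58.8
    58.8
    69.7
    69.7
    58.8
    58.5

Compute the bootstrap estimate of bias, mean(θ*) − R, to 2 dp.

bias = −6.55

mean(θ*) = (58.9 + 58.9 + 69.7 + 69.7 + 58.8 + 58.8 + 69.7 + 69.7 + 58.8 + 58.5) / 10 = 63.150
bias = 63.150 − 69.7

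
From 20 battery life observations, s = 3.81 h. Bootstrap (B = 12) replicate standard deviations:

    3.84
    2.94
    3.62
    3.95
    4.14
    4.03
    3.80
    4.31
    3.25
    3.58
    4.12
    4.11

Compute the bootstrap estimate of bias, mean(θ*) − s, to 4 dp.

bias = −0.0025

mean(θ*) = (3.84 + 2.94 + 3.62 + 3.95 + 4.14 + 4.03 + 3.80 + 4.31 + 3.25 + 3.58 + 4.12 + 4.11) / 12 = 3.80750
bias = 3.80750 − 3.81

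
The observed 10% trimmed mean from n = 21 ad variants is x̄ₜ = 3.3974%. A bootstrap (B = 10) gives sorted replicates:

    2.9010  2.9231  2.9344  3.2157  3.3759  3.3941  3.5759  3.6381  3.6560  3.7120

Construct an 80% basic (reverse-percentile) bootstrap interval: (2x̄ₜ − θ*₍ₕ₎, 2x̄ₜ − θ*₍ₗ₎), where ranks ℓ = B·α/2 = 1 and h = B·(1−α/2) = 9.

(3.1388, 3.8938)

Percentile endpoints at ranks 1 and 9: θ*₍1₎ = 2.9010, θ*₍9₎ = 3.6560.
Basic interval reflects these around x̄ₜ:
  lower = 2 × 3.3974 − 3.6560 = 3.1388
  upper = 2 × 3.3974 − 2.9010 = 3.8938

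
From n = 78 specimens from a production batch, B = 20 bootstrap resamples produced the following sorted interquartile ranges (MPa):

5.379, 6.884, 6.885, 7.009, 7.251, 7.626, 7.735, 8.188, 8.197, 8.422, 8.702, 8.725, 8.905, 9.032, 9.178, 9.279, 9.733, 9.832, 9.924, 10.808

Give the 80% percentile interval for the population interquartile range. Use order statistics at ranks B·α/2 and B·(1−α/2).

(6.884, 9.832)

α = 0.20; lower rank = 20 × 0.100 = 2; upper rank = 20 × 0.900 = 18.
The 2nd smallest replicate is 6.884; the 18th is 9.832.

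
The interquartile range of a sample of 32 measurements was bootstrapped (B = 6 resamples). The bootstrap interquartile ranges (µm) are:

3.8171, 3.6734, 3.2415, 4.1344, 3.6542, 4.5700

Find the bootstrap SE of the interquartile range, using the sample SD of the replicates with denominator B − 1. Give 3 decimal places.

Bootstrap SE is the standard deviation of the 6 replicate interquartile ranges.
Mean of replicates: (3.8171 + 3.6734 + 3.2415 + 4.1344 + 3.6542 + 4.5700) / 6 = 23.09060 / 6 = 3.84843
Sum of squared deviations: (−0.03133)² + (−0.17503)² + (−0.60693)² + (+0.28597)² + (−0.19423)² + (+0.72157)² = 1.04015
Variance = 1.04015 / 5 = 0.20803
SE* = √0.20803

SE* = 0.456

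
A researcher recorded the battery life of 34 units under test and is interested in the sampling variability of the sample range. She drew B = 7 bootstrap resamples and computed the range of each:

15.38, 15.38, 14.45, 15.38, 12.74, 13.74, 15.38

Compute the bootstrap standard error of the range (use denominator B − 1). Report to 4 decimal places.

SE* = 1.0525

Bootstrap SE is the standard deviation of the 7 replicate ranges.
Mean of replicates: (15.38 + 15.38 + 14.45 + 15.38 + 12.74 + 13.74 + 15.38) / 7 = 102.45000 / 7 = 14.63571
Sum of squared deviations: (+0.74429)² + (+0.74429)² + (−0.18571)² + (+0.74429)² + (−1.89571)² + (−0.89571)² + (+0.74429)² = 6.64637
Variance = 6.64637 / 6 = 1.10773
SE* = √1.10773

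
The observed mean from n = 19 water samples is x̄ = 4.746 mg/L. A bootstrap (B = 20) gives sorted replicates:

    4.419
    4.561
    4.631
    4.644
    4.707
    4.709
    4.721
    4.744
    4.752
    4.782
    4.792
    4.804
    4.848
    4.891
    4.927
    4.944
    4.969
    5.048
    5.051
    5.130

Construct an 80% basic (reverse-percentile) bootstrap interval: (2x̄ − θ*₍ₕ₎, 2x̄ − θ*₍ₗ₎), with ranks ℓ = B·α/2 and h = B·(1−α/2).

Percentile endpoints at ranks 2 and 18: θ*₍2₎ = 4.561, θ*₍18₎ = 5.048.
Basic interval reflects these around x̄:
  lower = 2 × 4.746 − 5.048 = 4.444
  upper = 2 × 4.746 − 4.561 = 4.931

(4.444, 4.931)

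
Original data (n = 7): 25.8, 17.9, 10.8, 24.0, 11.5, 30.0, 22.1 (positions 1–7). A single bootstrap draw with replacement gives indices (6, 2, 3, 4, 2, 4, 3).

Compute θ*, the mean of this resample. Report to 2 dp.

θ* = 19.34

Resample values: 30.0, 17.9, 10.8, 24.0, 17.9, 24.0, 10.8.
Mean = (30.0 + 17.9 + 10.8 + 24.0 + 17.9 + 24.0 + 10.8) / 7 = 135.40 / 7 = 19.34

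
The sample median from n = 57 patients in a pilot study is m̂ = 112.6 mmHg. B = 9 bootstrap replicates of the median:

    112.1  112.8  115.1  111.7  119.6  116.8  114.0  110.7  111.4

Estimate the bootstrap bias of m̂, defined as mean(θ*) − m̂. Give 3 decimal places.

mean(θ*) = (112.1 + 112.8 + 115.1 + 111.7 + 119.6 + 116.8 + 114.0 + 110.7 + 111.4) / 9 = 113.8000
bias = 113.8000 − 112.6

bias = +1.200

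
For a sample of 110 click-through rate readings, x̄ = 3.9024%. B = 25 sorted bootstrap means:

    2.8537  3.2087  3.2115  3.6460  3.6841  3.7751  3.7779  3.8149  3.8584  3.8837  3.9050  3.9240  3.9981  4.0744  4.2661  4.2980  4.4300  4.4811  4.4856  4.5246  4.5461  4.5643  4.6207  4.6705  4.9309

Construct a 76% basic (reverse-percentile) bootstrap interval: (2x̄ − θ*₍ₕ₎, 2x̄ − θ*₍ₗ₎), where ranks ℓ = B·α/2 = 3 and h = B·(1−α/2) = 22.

(3.2405, 4.5933)

Percentile endpoints at ranks 3 and 22: θ*₍3₎ = 3.2115, θ*₍22₎ = 4.5643.
Basic interval reflects these around x̄:
  lower = 2 × 3.9024 − 4.5643 = 3.2405
  upper = 2 × 3.9024 − 3.2115 = 4.5933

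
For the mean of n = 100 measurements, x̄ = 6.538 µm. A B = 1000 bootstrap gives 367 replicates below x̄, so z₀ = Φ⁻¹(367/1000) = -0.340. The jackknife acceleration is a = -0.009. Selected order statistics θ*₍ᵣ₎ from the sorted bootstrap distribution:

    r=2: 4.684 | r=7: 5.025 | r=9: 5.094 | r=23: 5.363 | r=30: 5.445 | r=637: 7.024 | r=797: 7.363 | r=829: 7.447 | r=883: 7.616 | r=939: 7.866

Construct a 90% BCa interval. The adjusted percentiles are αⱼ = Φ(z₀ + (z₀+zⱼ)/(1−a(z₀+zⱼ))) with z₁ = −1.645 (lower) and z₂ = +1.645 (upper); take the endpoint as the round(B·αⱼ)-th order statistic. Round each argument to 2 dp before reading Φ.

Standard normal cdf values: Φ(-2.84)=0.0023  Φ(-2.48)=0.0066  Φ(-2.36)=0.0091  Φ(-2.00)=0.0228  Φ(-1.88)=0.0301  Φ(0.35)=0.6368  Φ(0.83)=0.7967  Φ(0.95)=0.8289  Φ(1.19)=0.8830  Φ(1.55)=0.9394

(5.094, 7.447)

Lower: z₀ + z₁ = -0.340 + (-1.645) = -1.985; 1 − a(z₀+z₁) = 1 − (-0.009)(-1.985) = 0.9821; argument = -0.340 + (-1.985)/0.9821 = -2.3611 → -2.36.
α₁ = Φ(-2.36) = 0.0091; rank = round(1000 × 0.0091) = 9; θ*₍9₎ = 5.094.
Upper: z₀ + z₂ = 1.305; 1 − a(z₀+z₂) = 1.0117; argument = 0.9499 → 0.95; α₂ = 0.8289; rank = 829; θ*₍829₎ = 7.447.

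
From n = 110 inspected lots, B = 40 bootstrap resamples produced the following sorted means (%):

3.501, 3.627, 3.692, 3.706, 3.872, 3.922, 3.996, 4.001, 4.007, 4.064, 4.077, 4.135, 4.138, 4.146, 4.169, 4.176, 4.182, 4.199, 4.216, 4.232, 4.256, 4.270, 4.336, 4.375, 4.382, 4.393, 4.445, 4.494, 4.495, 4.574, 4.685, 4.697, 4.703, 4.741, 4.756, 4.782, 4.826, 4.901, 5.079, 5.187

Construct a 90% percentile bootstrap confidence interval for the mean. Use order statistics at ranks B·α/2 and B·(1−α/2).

(3.627, 4.901)

α = 0.10; lower rank = 40 × 0.050 = 2; upper rank = 40 × 0.950 = 38.
The 2nd smallest replicate is 3.627; the 38th is 4.901.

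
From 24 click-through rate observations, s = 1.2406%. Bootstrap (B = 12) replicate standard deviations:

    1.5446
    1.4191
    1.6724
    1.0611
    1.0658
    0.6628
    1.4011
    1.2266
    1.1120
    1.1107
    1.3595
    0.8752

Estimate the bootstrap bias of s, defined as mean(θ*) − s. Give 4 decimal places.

bias = −0.0314

mean(θ*) = (1.5446 + 1.4191 + 1.6724 + 1.0611 + 1.0658 + 0.6628 + 1.4011 + 1.2266 + 1.1120 + 1.1107 + 1.3595 + 0.8752) / 12 = 1.20924
bias = 1.20924 − 1.2406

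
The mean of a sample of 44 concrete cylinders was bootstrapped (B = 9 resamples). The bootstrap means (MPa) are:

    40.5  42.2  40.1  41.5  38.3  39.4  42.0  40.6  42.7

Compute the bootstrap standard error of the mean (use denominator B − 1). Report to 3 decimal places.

SE* = 1.429

Bootstrap SE is the standard deviation of the 9 replicate means.
Mean of replicates: (40.5 + 42.2 + 40.1 + 41.5 + 38.3 + 39.4 + 42.0 + 40.6 + 42.7) / 9 = 367.3000 / 9 = 40.8111
Sum of squared deviations: (−0.3111)² + (+1.3889)² + (−0.7111)² + (+0.6889)² + (−2.5111)² + (−1.4111)² + (+1.1889)² + (−0.2111)² + (+1.8889)² = 16.3289
Variance = 16.3289 / 8 = 2.0411
SE* = √2.0411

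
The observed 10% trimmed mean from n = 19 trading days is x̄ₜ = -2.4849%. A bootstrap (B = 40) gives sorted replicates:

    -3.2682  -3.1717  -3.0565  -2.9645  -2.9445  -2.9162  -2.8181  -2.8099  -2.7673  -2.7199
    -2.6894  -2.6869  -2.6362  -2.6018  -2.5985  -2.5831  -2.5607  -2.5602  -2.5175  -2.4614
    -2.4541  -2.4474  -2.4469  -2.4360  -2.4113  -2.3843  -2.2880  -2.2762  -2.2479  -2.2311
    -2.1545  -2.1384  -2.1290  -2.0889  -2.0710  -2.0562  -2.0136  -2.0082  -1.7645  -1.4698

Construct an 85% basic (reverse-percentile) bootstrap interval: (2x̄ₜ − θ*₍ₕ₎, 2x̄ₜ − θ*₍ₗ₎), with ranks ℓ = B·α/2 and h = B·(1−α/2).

(-2.9562, -1.9133)

Percentile endpoints at ranks 3 and 37: θ*₍3₎ = -3.0565, θ*₍37₎ = -2.0136.
Basic interval reflects these around x̄ₜ:
  lower = 2 × -2.4849 − -2.0136 = -2.9562
  upper = 2 × -2.4849 − -3.0565 = -1.9133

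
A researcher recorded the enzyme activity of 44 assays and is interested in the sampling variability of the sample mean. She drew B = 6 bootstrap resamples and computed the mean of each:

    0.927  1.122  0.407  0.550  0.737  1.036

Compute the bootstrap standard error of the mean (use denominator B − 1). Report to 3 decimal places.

Bootstrap SE is the standard deviation of the 6 replicate means.
Mean of replicates: (0.927 + 1.122 + 0.407 + 0.550 + 0.737 + 1.036) / 6 = 4.7790 / 6 = 0.7965
Sum of squared deviations: (+0.1305)² + (+0.3255)² + (−0.3895)² + (−0.2465)² + (−0.0595)² + (+0.2395)² = 0.3964
Variance = 0.3964 / 5 = 0.0793
SE* = √0.0793

SE* = 0.282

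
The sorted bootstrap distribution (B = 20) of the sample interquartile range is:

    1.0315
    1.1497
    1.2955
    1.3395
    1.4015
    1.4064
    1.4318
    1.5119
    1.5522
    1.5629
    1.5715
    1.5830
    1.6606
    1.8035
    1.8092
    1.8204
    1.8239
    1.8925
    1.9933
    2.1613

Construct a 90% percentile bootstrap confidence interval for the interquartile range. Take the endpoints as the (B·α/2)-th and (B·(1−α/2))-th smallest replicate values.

(1.0315, 1.9933)

α = 0.10; lower rank = 20 × 0.050 = 1; upper rank = 20 × 0.950 = 19.
The 1st smallest replicate is 1.0315; the 19th is 1.9933.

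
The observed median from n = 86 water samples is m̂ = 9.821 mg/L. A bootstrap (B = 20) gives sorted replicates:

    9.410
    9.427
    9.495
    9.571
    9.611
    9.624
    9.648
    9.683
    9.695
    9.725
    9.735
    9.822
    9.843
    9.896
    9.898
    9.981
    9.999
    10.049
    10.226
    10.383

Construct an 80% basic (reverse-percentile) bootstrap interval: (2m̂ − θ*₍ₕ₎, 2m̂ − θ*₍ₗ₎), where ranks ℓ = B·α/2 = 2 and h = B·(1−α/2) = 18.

Percentile endpoints at ranks 2 and 18: θ*₍2₎ = 9.427, θ*₍18₎ = 10.049.
Basic interval reflects these around m̂:
  lower = 2 × 9.821 − 10.049 = 9.593
  upper = 2 × 9.821 − 9.427 = 10.215

(9.593, 10.215)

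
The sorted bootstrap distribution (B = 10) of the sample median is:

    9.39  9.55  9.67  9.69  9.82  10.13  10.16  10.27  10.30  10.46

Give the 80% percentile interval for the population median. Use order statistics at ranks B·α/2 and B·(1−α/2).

α = 0.20; lower rank = 10 × 0.100 = 1; upper rank = 10 × 0.900 = 9.
The 1st smallest replicate is 9.39; the 9th is 10.30.

(9.39, 10.30)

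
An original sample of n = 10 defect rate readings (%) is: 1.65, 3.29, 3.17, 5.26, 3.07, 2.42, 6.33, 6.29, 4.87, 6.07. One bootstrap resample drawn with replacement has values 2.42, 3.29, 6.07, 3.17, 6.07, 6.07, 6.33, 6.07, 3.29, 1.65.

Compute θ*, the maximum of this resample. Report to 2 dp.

Maximum = 6.33

θ* = 6.33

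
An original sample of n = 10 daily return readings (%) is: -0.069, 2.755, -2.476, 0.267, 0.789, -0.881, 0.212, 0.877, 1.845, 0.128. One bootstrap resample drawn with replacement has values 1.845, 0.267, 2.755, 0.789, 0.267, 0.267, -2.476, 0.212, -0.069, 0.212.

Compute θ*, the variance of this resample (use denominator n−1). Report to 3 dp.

θ* = 1.822

Mean = 0.4069; sum of squared deviations = 16.4000
s² = 16.4000 / 9 = 1.8222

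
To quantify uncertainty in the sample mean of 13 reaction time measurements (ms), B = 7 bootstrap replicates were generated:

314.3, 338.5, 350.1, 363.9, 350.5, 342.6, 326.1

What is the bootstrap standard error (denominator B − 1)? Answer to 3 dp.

Bootstrap SE is the standard deviation of the 7 replicate means.
Mean of replicates: (314.3 + 338.5 + 350.1 + 363.9 + 350.5 + 342.6 + 326.1) / 7 = 2386.0000 / 7 = 340.8571
Sum of squared deviations: (−26.5571)² + (−2.3571)² + (+9.2429)² + (+23.0429)² + (+9.6429)² + (+1.7429)² + (−14.7571)² = 1641.0371
Variance = 1641.0371 / 6 = 273.5062
SE* = √273.5062

SE* = 16.538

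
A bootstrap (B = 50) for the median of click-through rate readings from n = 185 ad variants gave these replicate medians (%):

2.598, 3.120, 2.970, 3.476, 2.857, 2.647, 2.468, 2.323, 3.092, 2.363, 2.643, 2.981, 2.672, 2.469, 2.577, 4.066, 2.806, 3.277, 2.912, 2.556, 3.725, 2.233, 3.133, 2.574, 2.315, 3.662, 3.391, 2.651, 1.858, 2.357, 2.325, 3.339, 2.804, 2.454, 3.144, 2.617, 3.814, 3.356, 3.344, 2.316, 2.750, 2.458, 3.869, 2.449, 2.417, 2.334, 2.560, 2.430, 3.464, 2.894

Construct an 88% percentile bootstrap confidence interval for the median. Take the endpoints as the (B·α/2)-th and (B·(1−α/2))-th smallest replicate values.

Sorted replicates: 1.858, 2.233, 2.315, 2.316, 2.323, 2.325, 2.334, 2.357, 2.363, 2.417, 2.430, 2.449, 2.454, 2.458, 2.468, 2.469, 2.556, 2.560, 2.574, 2.577, 2.598, 2.617, 2.643, 2.647, 2.651, 2.672, 2.750, 2.804, 2.806, 2.857, 2.894, 2.912, 2.970, 2.981, 3.092, 3.120, 3.133, 3.144, 3.277, 3.339, 3.344, 3.356, 3.391, 3.464, 3.476, 3.662, 3.725, 3.814, 3.869, 4.066
α = 0.12; lower rank = 50 × 0.060 = 3; upper rank = 50 × 0.940 = 47.
The 3rd smallest replicate is 2.315; the 47th is 3.725.

(2.315, 3.725)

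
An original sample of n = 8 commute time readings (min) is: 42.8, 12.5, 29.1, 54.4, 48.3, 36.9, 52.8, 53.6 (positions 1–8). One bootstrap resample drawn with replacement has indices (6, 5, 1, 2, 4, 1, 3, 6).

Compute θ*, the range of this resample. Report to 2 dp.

θ* = 41.90

Resample values: 36.9, 48.3, 42.8, 12.5, 54.4, 42.8, 29.1, 36.9.
Range = 54.4 − 12.5 = 41.90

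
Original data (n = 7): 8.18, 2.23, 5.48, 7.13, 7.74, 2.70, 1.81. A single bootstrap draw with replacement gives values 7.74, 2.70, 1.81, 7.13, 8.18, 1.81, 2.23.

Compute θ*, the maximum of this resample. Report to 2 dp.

θ* = 8.18

Maximum = 8.18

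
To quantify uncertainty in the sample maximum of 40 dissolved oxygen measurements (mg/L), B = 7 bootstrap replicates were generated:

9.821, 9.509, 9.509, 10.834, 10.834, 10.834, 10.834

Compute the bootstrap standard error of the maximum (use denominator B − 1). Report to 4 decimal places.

SE* = 0.6609

Bootstrap SE is the standard deviation of the 7 replicate maximums.
Mean of replicates: (9.821 + 9.509 + 9.509 + 10.834 + 10.834 + 10.834 + 10.834) / 7 = 72.17500 / 7 = 10.31071
Sum of squared deviations: (−0.48971)² + (−0.80171)² + (−0.80171)² + (+0.52329)² + (+0.52329)² + (+0.52329)² + (+0.52329)² = 2.62062
Variance = 2.62062 / 6 = 0.43677
SE* = √0.43677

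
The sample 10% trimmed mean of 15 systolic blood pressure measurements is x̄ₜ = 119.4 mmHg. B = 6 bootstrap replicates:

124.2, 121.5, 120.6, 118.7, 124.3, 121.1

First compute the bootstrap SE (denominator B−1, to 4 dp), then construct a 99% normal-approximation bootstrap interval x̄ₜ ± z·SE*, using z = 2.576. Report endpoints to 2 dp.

Mean of replicates = 121.7333; sum of squared deviations = 23.6133; SE* = √(23.6133/5) = 2.1732
Margin = 2.576 × 2.1732 = 5.598
Interval: 119.4 ± 5.598

(113.80, 125.00)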